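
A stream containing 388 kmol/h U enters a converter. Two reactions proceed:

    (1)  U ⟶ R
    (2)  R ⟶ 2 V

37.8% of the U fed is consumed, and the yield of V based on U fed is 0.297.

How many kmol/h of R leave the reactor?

Conversion of U: U consumed = 1ξ₁ = 0.378 × 388 → ξ₁ = 146.7 kmol/h.
Yield of V: 2ξ₂ / 388 = 0.297 → ξ₂ = 57.62 kmol/h.
Outlet amounts (n = n₀ + Σ ν·ξ):
  U: 388 − 1(146.7) = 241.3
  R: 0 + 1(146.7) − 1(57.62) = 89.05
  V: 0 + 2(57.62) = 115.2

89 kmol/h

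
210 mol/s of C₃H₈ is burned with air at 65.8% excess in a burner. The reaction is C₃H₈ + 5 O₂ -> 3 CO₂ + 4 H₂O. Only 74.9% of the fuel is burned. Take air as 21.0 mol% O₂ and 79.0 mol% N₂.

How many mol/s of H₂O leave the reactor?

Stoichiometric O₂ = 5 × 210 = 1050 mol/s; O₂ fed = 1050 × 1.658 = 1741 mol/s.
N₂ fed = 1741 × 79/21 = 6549 mol/s.
Fuel reacted = 0.749 × 210 → ξ = 157.3 mol/s.
Outlet (n = n₀ + ν ξ):
  C₃H₈: 210 − 1(157.3) = 52.71
  O₂: 1741 − 5(157.3) = 954.4
  N₂: 6549 (inert)
  CO₂: 0 + 3(157.3) = 471.9
  H₂O: 0 + 4(157.3) = 629.2

629 mol/s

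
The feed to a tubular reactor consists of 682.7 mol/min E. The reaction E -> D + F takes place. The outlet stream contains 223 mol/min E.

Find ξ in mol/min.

For E: n = n₀ − 1ξ → 223 = 682.7 − 1ξ, giving ξ = 459.7 mol/min.
Outlet amounts (n = n₀ + ν ξ):
  E: 682.7 − 1(459.7) = 223
  D: 0 + 1(459.7) = 459.7
  F: 0 + 1(459.7) = 459.7

ξ = 460 mol/min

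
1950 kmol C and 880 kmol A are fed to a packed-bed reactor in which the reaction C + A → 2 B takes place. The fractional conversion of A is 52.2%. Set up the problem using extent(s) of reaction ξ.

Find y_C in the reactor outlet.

0.527

A reacted = 0.522 × 880 = 459.4 kmol; ν_A = −1, so ξ = 459.4/1 = 459.4 kmol.
Outlet amounts (n = n₀ + ν ξ):
  C: 1950 − 1(459.4) = 1491
  A: 880 − 1(459.4) = 420.6
  B: 0 + 2(459.4) = 918.7
Total out = 2830 kmol; y_C = 1491 / 2830 = 0.5267.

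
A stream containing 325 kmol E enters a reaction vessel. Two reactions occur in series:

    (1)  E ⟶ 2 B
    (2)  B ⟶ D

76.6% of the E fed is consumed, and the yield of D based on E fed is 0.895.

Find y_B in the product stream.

0.361

Conversion of E: E consumed = 1ξ₁ = 0.766 × 325 → ξ₁ = 249 kmol.
Yield of D: 1ξ₂ / 325 = 0.895 → ξ₂ = 290.9 kmol.
Outlet amounts (n = n₀ + Σ ν·ξ):
  E: 325 − 1(249) = 76.05
  B: 0 + 2(249) − 1(290.9) = 207
  D: 0 + 1(290.9) = 290.9
Total out = 574 kmol; y_B = 207 / 574 = 0.3607.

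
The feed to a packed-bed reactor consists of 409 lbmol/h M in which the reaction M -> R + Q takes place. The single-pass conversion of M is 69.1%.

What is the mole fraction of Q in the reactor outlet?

0.409

M reacted = 0.691 × 409 = 282.6 lbmol/h; ν_M = −1, so ξ = 282.6/1 = 282.6 lbmol/h.
Outlet amounts (n = n₀ + ν ξ):
  M: 409 − 1(282.6) = 126.4
  R: 0 + 1(282.6) = 282.6
  Q: 0 + 1(282.6) = 282.6
Total out = 691.6 lbmol/h; y_Q = 282.6 / 691.6 = 0.4086.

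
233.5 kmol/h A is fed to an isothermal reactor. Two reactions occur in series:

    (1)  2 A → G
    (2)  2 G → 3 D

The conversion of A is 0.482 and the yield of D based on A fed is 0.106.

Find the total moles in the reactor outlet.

185 kmol/h

Conversion of A: A consumed = 2ξ₁ = 0.482 × 233.5 → ξ₁ = 56.27 kmol/h.
Yield of D: 3ξ₂ / 233.5 = 0.106 → ξ₂ = 8.25 kmol/h.
Outlet amounts (n = n₀ + Σ ν·ξ):
  A: 233.5 − 2(56.27) = 121
  G: 0 + 1(56.27) − 2(8.25) = 39.77
  D: 0 + 3(8.25) = 24.75
Total out = 121 + 39.77 + 24.75 = 185.5 kmol/h.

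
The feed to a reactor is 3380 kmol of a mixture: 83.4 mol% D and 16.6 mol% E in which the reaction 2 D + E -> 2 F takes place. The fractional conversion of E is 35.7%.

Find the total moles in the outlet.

E reacted = 0.357 × 561.1 = 200.3 kmol; ν_E = −1, so ξ = 200.3/1 = 200.3 kmol.
Outlet amounts (n = n₀ + ν ξ):
  D: 2819 − 2(200.3) = 2418
  E: 561.1 − 1(200.3) = 360.8
  F: 0 + 2(200.3) = 400.6
Total out = 2418 + 360.8 + 400.6 = 3180 kmol.

3180 kmol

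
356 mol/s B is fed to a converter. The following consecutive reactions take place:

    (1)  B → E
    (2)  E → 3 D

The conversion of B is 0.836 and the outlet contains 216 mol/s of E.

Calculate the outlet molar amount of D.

Conversion of B: B consumed = 1ξ₁ = 0.836 × 356 → ξ₁ = 297.6 mol/s.
E balance: n_E = 0 + 1ξ₁ − 1ξ₂ = 216 → ξ₂ = (1·297.6 − 216)/1 = 81.62 mol/s.
Outlet amounts (n = n₀ + Σ ν·ξ):
  B: 356 − 1(297.6) = 58.38
  E: 0 + 1(297.6) − 1(81.62) = 216
  D: 0 + 3(81.62) = 244.8

245 mol/s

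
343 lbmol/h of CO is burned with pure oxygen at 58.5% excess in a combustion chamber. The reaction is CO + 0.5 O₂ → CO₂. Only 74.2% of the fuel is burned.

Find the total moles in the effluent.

488 lbmol/h

Stoichiometric O₂ = 0.5 × 343 = 171.5 lbmol/h; O₂ fed = 171.5 × 1.585 = 271.8 lbmol/h.
Fuel reacted = 0.742 × 343 → ξ = 254.5 lbmol/h.
Outlet (n = n₀ + ν ξ):
  CO: 343 − 1(254.5) = 88.49
  O₂: 271.8 − 0.5(254.5) = 144.6
  CO₂: 0 + 1(254.5) = 254.5
Total out = 88.49 + 144.6 + 254.5 = 487.6 lbmol/h.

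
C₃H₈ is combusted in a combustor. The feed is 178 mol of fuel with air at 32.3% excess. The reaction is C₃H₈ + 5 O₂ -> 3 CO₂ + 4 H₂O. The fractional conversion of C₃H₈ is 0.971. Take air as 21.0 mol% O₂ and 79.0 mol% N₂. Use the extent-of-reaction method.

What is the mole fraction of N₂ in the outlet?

0.743

Stoichiometric O₂ = 5 × 178 = 890 mol; O₂ fed = 890 × 1.323 = 1177 mol.
N₂ fed = 1177 × 79/21 = 4430 mol.
Fuel reacted = 0.971 × 178 → ξ = 172.8 mol.
Outlet (n = n₀ + ν ξ):
  C₃H₈: 178 − 1(172.8) = 5.162
  O₂: 1177 − 5(172.8) = 313.3
  N₂: 4430 (inert)
  CO₂: 0 + 3(172.8) = 518.5
  H₂O: 0 + 4(172.8) = 691.4
Total out = 5958 mol; y_N₂ = 4430 / 5958 = 0.7435.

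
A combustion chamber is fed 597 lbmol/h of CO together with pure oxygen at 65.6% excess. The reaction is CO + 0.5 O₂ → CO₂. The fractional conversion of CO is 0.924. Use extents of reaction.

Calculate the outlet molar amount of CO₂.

552 lbmol/h

Stoichiometric O₂ = 0.5 × 597 = 298.5 lbmol/h; O₂ fed = 298.5 × 1.656 = 494.3 lbmol/h.
Fuel reacted = 0.924 × 597 → ξ = 551.6 lbmol/h.
Outlet (n = n₀ + ν ξ):
  CO: 597 − 1(551.6) = 45.37
  O₂: 494.3 − 0.5(551.6) = 218.5
  CO₂: 0 + 1(551.6) = 551.6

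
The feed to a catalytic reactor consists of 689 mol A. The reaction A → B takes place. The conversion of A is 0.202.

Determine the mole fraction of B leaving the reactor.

0.202

A reacted = 0.202 × 689 = 139.2 mol; ν_A = −1, so ξ = 139.2/1 = 139.2 mol.
Outlet amounts (n = n₀ + ν ξ):
  A: 689 − 1(139.2) = 549.8
  B: 0 + 1(139.2) = 139.2
Total out = 689 mol; y_B = 139.2 / 689 = 0.202.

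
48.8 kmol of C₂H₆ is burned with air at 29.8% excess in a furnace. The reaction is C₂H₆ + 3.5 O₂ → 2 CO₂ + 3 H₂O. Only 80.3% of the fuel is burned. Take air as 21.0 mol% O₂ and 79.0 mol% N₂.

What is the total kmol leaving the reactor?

1120 kmol

Stoichiometric O₂ = 3.5 × 48.8 = 170.8 kmol; O₂ fed = 170.8 × 1.298 = 221.7 kmol.
N₂ fed = 221.7 × 79/21 = 834 kmol.
Fuel reacted = 0.803 × 48.8 → ξ = 39.19 kmol.
Outlet (n = n₀ + ν ξ):
  C₂H₆: 48.8 − 1(39.19) = 9.614
  O₂: 221.7 − 3.5(39.19) = 84.55
  N₂: 834 (inert)
  CO₂: 0 + 2(39.19) = 78.37
  H₂O: 0 + 3(39.19) = 117.6
Total out = 9.614 + 84.55 + 834 + 78.37 + 117.6 = 1124 kmol.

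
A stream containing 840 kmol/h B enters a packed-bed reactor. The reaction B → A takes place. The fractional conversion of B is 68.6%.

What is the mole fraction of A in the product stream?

0.686

B reacted = 0.686 × 840 = 576.2 kmol/h; ν_B = −1, so ξ = 576.2/1 = 576.2 kmol/h.
Outlet amounts (n = n₀ + ν ξ):
  B: 840 − 1(576.2) = 263.8
  A: 0 + 1(576.2) = 576.2
Total out = 840 kmol/h; y_A = 576.2 / 840 = 0.686.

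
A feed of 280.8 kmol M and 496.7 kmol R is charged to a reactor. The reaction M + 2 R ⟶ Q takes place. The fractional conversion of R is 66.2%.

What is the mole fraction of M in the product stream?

R reacted = 0.662 × 496.7 = 328.8 kmol; ν_R = −2, so ξ = 328.8/2 = 164.4 kmol.
Outlet amounts (n = n₀ + ν ξ):
  M: 280.8 − 1(164.4) = 116.4
  R: 496.7 − 2(164.4) = 167.9
  Q: 0 + 1(164.4) = 164.4
Total out = 448.7 kmol; y_M = 116.4 / 448.7 = 0.2594.

0.259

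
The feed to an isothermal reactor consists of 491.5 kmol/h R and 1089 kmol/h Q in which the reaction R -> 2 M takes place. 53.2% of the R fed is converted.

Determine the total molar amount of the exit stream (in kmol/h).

1840 kmol/h

R reacted = 0.532 × 491.5 = 261.5 kmol/h; ν_R = −1, so ξ = 261.5/1 = 261.5 kmol/h.
Outlet amounts (n = n₀ + ν ξ):
  R: 491.5 − 1(261.5) = 230
  M: 0 + 2(261.5) = 523
  Q: 1089 (inert)
Total out = 230 + 523 + 1089 = 1842 kmol/h.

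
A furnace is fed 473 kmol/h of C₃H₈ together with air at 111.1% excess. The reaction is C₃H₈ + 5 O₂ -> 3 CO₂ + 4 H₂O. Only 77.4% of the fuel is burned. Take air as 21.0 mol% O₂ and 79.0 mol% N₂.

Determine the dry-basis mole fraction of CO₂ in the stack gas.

0.0474

Stoichiometric O₂ = 5 × 473 = 2365 kmol/h; O₂ fed = 2365 × 2.111 = 4993 kmol/h.
N₂ fed = 4993 × 79/21 = 18780 kmol/h.
Fuel reacted = 0.774 × 473 → ξ = 366.1 kmol/h.
Outlet (n = n₀ + ν ξ):
  C₃H₈: 473 − 1(366.1) = 106.9
  O₂: 4993 − 5(366.1) = 3162
  N₂: 18780 (inert)
  CO₂: 0 + 3(366.1) = 1098
  H₂O: 0 + 4(366.1) = 1464
Dry total = 23150 kmol/h; y_CO₂ (dry) = 1098 / 23150 = 0.04745.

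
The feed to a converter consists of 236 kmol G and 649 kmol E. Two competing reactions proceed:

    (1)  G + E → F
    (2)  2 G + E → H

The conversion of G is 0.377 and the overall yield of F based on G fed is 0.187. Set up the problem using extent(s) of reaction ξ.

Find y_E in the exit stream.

Yield of F: 1ξ₁ / 236 = 0.187 → ξ₁ = 44.13 kmol.
Conversion of G: 1ξ₁ + 2ξ₂ = 0.377 × 236 = 88.97 → ξ₂ = 22.42 kmol.
Outlet amounts (n = n₀ + Σ ν·ξ):
  G: 236 − 1(44.13) − 2(22.42) = 147
  E: 649 − 1(44.13) − 1(22.42) = 582.4
  F: 0 + 1(44.13) = 44.13
  H: 0 + 1(22.42) = 22.42
Total out = 796 kmol; y_E = 582.4 / 796 = 0.7317.

0.732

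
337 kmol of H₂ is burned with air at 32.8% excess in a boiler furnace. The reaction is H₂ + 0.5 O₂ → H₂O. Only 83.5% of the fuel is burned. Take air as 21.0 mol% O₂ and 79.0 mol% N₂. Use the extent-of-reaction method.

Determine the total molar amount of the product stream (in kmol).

1260 kmol

Stoichiometric O₂ = 0.5 × 337 = 168.5 kmol; O₂ fed = 168.5 × 1.328 = 223.8 kmol.
N₂ fed = 223.8 × 79/21 = 841.8 kmol.
Fuel reacted = 0.835 × 337 → ξ = 281.4 kmol.
Outlet (n = n₀ + ν ξ):
  H₂: 337 − 1(281.4) = 55.61
  O₂: 223.8 − 0.5(281.4) = 83.07
  N₂: 841.8 (inert)
  H₂O: 0 + 1(281.4) = 281.4
Total out = 55.61 + 83.07 + 841.8 + 281.4 = 1262 kmol.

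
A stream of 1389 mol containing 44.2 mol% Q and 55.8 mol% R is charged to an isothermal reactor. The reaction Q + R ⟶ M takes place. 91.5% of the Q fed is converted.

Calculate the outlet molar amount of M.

Q reacted = 0.915 × 613.9 = 561.8 mol; ν_Q = −1, so ξ = 561.8/1 = 561.8 mol.
Outlet amounts (n = n₀ + ν ξ):
  Q: 613.9 − 1(561.8) = 52.18
  R: 775.1 − 1(561.8) = 213.3
  M: 0 + 1(561.8) = 561.8

562 mol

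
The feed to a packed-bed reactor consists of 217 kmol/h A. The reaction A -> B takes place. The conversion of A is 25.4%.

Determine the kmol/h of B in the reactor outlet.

55.1 kmol/h

A reacted = 0.254 × 217 = 55.12 kmol/h; ν_A = −1, so ξ = 55.12/1 = 55.12 kmol/h.
Outlet amounts (n = n₀ + ν ξ):
  A: 217 − 1(55.12) = 161.9
  B: 0 + 1(55.12) = 55.12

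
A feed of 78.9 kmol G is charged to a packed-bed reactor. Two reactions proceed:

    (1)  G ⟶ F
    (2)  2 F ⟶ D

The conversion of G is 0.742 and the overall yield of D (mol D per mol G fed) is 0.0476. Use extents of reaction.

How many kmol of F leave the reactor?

Conversion of G: G consumed = 1ξ₁ = 0.742 × 78.9 → ξ₁ = 58.54 kmol.
Yield of D: 1ξ₂ / 78.9 = 0.0476 → ξ₂ = 3.756 kmol.
Outlet amounts (n = n₀ + Σ ν·ξ):
  G: 78.9 − 1(58.54) = 20.36
  F: 0 + 1(58.54) − 2(3.756) = 51.03
  D: 0 + 1(3.756) = 3.756

51 kmol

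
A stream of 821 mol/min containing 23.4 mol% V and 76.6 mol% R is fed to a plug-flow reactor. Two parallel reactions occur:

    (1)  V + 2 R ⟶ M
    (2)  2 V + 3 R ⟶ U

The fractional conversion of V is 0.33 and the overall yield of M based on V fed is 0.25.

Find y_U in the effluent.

Yield of M: 1ξ₁ / 192.1 = 0.25 → ξ₁ = 48.03 mol/min.
Conversion of V: 1ξ₁ + 2ξ₂ = 0.33 × 192.1 = 63.4 → ξ₂ = 7.685 mol/min.
Outlet amounts (n = n₀ + Σ ν·ξ):
  V: 192.1 − 1(48.03) − 2(7.685) = 128.7
  R: 628.9 − 2(48.03) − 3(7.685) = 509.8
  M: 0 + 1(48.03) = 48.03
  U: 0 + 1(7.685) = 7.685
Total out = 694.2 mol/min; y_U = 7.685 / 694.2 = 0.01107.

0.0111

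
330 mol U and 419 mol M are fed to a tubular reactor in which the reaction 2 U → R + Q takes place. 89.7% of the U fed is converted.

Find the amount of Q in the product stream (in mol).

U reacted = 0.897 × 330 = 296 mol; ν_U = −2, so ξ = 296/2 = 148 mol.
Outlet amounts (n = n₀ + ν ξ):
  U: 330 − 2(148) = 33.99
  R: 0 + 1(148) = 148
  Q: 0 + 1(148) = 148
  M: 419 (inert)

148 mol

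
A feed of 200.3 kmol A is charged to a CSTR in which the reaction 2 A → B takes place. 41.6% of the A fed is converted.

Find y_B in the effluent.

A reacted = 0.416 × 200.3 = 83.32 kmol; ν_A = −2, so ξ = 83.32/2 = 41.66 kmol.
Outlet amounts (n = n₀ + ν ξ):
  A: 200.3 − 2(41.66) = 117
  B: 0 + 1(41.66) = 41.66
Total out = 158.6 kmol; y_B = 41.66 / 158.6 = 0.2626.

0.263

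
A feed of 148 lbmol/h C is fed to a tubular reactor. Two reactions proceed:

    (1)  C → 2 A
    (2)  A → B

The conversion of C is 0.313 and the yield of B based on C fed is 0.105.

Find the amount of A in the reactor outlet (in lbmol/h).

77.1 lbmol/h

Conversion of C: C consumed = 1ξ₁ = 0.313 × 148 → ξ₁ = 46.32 lbmol/h.
Yield of B: 1ξ₂ / 148 = 0.105 → ξ₂ = 15.54 lbmol/h.
Outlet amounts (n = n₀ + Σ ν·ξ):
  C: 148 − 1(46.32) = 101.7
  A: 0 + 2(46.32) − 1(15.54) = 77.11
  B: 0 + 1(15.54) = 15.54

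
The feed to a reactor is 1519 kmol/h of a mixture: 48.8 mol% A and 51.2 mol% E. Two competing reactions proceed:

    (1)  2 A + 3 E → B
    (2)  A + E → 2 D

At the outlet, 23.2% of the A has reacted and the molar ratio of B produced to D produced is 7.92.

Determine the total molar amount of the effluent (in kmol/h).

1190 kmol/h

Conversion of A: A consumed = 0.232 × 741.3 = 172 kmol/h = 2ξ₁ + 1ξ₂.
Selectivity: 1ξ₁ / (2ξ₂) = 7.92 → ξ₁ = 15.84 ξ₂.
Substitute: (2·15.84 + 1) ξ₂ = 172 → ξ₂ = 5.262 kmol/h, ξ₁ = 83.36 kmol/h.
Outlet amounts (n = n₀ + Σ ν·ξ):
  A: 741.3 − 2(83.36) − 1(5.262) = 569.3
  E: 777.7 − 3(83.36) − 1(5.262) = 522.4
  B: 0 + 1(83.36) = 83.36
  D: 0 + 2(5.262) = 10.52
Total out = 569.3 + 522.4 + 83.36 + 10.52 = 1186 kmol/h.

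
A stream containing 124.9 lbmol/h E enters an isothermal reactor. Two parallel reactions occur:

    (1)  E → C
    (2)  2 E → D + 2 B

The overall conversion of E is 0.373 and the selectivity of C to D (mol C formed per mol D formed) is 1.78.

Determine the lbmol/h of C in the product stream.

21.9 lbmol/h

Conversion of E: E consumed = 0.373 × 124.9 = 46.59 lbmol/h = 1ξ₁ + 2ξ₂.
Selectivity: 1ξ₁ / (1ξ₂) = 1.78 → ξ₁ = 1.78 ξ₂.
Substitute: (1·1.78 + 2) ξ₂ = 46.59 → ξ₂ = 12.32 lbmol/h, ξ₁ = 21.94 lbmol/h.
Outlet amounts (n = n₀ + Σ ν·ξ):
  E: 124.9 − 1(21.94) − 2(12.32) = 78.31
  C: 0 + 1(21.94) = 21.94
  D: 0 + 1(12.32) = 12.32
  B: 0 + 2(12.32) = 24.65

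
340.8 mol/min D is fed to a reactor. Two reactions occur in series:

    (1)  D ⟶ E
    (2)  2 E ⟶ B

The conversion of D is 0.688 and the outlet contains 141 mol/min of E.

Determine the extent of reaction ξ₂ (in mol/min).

ξ₂ = 46.7 mol/min

Conversion of D: D consumed = 1ξ₁ = 0.688 × 340.8 → ξ₁ = 234.5 mol/min.
E balance: n_E = 0 + 1ξ₁ − 2ξ₂ = 141 → ξ₂ = (1·234.5 − 141)/2 = 46.74 mol/min.
Outlet amounts (n = n₀ + Σ ν·ξ):
  D: 340.8 − 1(234.5) = 106.3
  E: 0 + 1(234.5) − 2(46.74) = 141
  B: 0 + 1(46.74) = 46.74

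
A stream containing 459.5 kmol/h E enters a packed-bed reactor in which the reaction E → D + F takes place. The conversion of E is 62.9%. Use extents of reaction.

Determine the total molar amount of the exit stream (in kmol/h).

E reacted = 0.629 × 459.5 = 289 kmol/h; ν_E = −1, so ξ = 289/1 = 289 kmol/h.
Outlet amounts (n = n₀ + ν ξ):
  E: 459.5 − 1(289) = 170.5
  D: 0 + 1(289) = 289
  F: 0 + 1(289) = 289
Total out = 170.5 + 289 + 289 = 748.5 kmol/h.

749 kmol/h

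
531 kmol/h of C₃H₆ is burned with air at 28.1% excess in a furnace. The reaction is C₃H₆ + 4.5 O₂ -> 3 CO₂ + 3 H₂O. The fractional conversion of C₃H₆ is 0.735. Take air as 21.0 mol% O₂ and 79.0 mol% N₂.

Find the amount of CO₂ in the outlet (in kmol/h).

Stoichiometric O₂ = 4.5 × 531 = 2390 kmol/h; O₂ fed = 2390 × 1.281 = 3061 kmol/h.
N₂ fed = 3061 × 79/21 = 11520 kmol/h.
Fuel reacted = 0.735 × 531 → ξ = 390.3 kmol/h.
Outlet (n = n₀ + ν ξ):
  C₃H₆: 531 − 1(390.3) = 140.7
  O₂: 3061 − 4.5(390.3) = 1305
  N₂: 11520 (inert)
  CO₂: 0 + 3(390.3) = 1171
  H₂O: 0 + 3(390.3) = 1171

1170 kmol/h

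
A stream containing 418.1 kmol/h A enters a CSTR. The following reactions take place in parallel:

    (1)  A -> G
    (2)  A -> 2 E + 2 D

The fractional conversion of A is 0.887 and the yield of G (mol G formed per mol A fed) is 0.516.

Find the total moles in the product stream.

883 kmol/h

Yield of G: 1ξ₁ / 418.1 = 0.516 → ξ₁ = 215.7 kmol/h.
Conversion of A: 1ξ₁ + 1ξ₂ = 0.887 × 418.1 = 370.9 → ξ₂ = 155.1 kmol/h.
Outlet amounts (n = n₀ + Σ ν·ξ):
  A: 418.1 − 1(215.7) − 1(155.1) = 47.25
  G: 0 + 1(215.7) = 215.7
  E: 0 + 2(155.1) = 310.2
  D: 0 + 2(155.1) = 310.2
Total out = 47.25 + 215.7 + 310.2 + 310.2 = 883.4 kmol/h.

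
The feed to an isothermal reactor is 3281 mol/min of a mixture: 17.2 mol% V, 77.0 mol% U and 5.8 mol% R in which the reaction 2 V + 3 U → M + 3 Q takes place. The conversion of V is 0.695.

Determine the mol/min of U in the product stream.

V reacted = 0.695 × 564.3 = 392.2 mol/min; ν_V = −2, so ξ = 392.2/2 = 196.1 mol/min.
Outlet amounts (n = n₀ + ν ξ):
  V: 564.3 − 2(196.1) = 172.1
  U: 2526 − 3(196.1) = 1938
  M: 0 + 1(196.1) = 196.1
  Q: 0 + 3(196.1) = 588.3
  R: 190.3 (inert)

1940 mol/min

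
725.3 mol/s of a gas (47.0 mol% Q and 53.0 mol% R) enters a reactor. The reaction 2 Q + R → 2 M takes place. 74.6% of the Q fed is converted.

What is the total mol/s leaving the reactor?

Q reacted = 0.746 × 340.9 = 254.3 mol/s; ν_Q = −2, so ξ = 254.3/2 = 127.2 mol/s.
Outlet amounts (n = n₀ + ν ξ):
  Q: 340.9 − 2(127.2) = 86.59
  R: 384.4 − 1(127.2) = 257.3
  M: 0 + 2(127.2) = 254.3
Total out = 86.59 + 257.3 + 254.3 = 598.1 mol/s.

598 mol/s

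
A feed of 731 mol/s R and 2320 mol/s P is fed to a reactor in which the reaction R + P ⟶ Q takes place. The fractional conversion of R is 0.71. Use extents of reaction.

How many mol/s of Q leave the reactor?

519 mol/s

R reacted = 0.71 × 731 = 519 mol/s; ν_R = −1, so ξ = 519/1 = 519 mol/s.
Outlet amounts (n = n₀ + ν ξ):
  R: 731 − 1(519) = 212
  P: 2320 − 1(519) = 1801
  Q: 0 + 1(519) = 519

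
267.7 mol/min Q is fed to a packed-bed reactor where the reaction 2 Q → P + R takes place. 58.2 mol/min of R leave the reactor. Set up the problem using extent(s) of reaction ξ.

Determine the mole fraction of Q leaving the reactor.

For R: n = n₀ + 1ξ → 58.2 = 0 + 1ξ, giving ξ = 58.2 mol/min.
Outlet amounts (n = n₀ + ν ξ):
  Q: 267.7 − 2(58.2) = 151.3
  P: 0 + 1(58.2) = 58.2
  R: 0 + 1(58.2) = 58.2
Total out = 267.7 mol/min; y_Q = 151.3 / 267.7 = 0.5652.

0.565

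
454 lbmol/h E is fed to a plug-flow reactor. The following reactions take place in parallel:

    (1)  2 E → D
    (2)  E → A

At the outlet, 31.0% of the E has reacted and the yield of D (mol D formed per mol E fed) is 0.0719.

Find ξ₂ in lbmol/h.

Yield of D: 1ξ₁ / 454 = 0.0719 → ξ₁ = 32.64 lbmol/h.
Conversion of E: 2ξ₁ + 1ξ₂ = 0.31 × 454 = 140.7 → ξ₂ = 75.45 lbmol/h.
Outlet amounts (n = n₀ + Σ ν·ξ):
  E: 454 − 2(32.64) − 1(75.45) = 313.3
  D: 0 + 1(32.64) = 32.64
  A: 0 + 1(75.45) = 75.45

ξ₂ = 75.5 lbmol/h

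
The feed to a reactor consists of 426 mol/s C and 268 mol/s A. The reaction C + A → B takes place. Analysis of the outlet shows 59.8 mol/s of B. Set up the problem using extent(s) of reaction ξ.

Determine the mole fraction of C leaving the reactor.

0.577

For B: n = n₀ + 1ξ → 59.8 = 0 + 1ξ, giving ξ = 59.8 mol/s.
Outlet amounts (n = n₀ + ν ξ):
  C: 426 − 1(59.8) = 366.2
  A: 268 − 1(59.8) = 208.2
  B: 0 + 1(59.8) = 59.8
Total out = 634.2 mol/s; y_C = 366.2 / 634.2 = 0.5774.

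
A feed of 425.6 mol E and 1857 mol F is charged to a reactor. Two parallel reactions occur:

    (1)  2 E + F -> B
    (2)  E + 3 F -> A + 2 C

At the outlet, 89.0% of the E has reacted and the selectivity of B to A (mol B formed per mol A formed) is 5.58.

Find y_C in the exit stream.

0.0327

Conversion of E: E consumed = 0.89 × 425.6 = 378.8 mol = 2ξ₁ + 1ξ₂.
Selectivity: 1ξ₁ / (1ξ₂) = 5.58 → ξ₁ = 5.58 ξ₂.
Substitute: (2·5.58 + 1) ξ₂ = 378.8 → ξ₂ = 31.15 mol, ξ₁ = 173.8 mol.
Outlet amounts (n = n₀ + Σ ν·ξ):
  E: 425.6 − 2(173.8) − 1(31.15) = 46.82
  F: 1857 − 1(173.8) − 3(31.15) = 1590
  B: 0 + 1(173.8) = 173.8
  A: 0 + 1(31.15) = 31.15
  C: 0 + 2(31.15) = 62.3
Total out = 1904 mol; y_C = 62.3 / 1904 = 0.03272.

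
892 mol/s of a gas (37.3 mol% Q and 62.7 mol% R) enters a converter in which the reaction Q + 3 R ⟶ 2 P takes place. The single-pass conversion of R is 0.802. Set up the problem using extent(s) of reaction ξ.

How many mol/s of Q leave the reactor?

183 mol/s

R reacted = 0.802 × 559.3 = 448.5 mol/s; ν_R = −3, so ξ = 448.5/3 = 149.5 mol/s.
Outlet amounts (n = n₀ + ν ξ):
  Q: 332.7 − 1(149.5) = 183.2
  R: 559.3 − 3(149.5) = 110.7
  P: 0 + 2(149.5) = 299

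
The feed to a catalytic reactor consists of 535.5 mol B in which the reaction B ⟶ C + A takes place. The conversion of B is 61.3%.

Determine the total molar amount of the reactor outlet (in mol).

B reacted = 0.613 × 535.5 = 328.3 mol; ν_B = −1, so ξ = 328.3/1 = 328.3 mol.
Outlet amounts (n = n₀ + ν ξ):
  B: 535.5 − 1(328.3) = 207.2
  C: 0 + 1(328.3) = 328.3
  A: 0 + 1(328.3) = 328.3
Total out = 207.2 + 328.3 + 328.3 = 863.8 mol.

864 mol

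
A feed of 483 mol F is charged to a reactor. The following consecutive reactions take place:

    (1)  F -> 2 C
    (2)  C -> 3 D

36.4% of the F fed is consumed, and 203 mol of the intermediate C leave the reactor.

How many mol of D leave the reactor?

446 mol

Conversion of F: F consumed = 1ξ₁ = 0.364 × 483 → ξ₁ = 175.8 mol.
C balance: n_C = 0 + 2ξ₁ − 1ξ₂ = 203 → ξ₂ = (2·175.8 − 203)/1 = 148.6 mol.
Outlet amounts (n = n₀ + Σ ν·ξ):
  F: 483 − 1(175.8) = 307.2
  C: 0 + 2(175.8) − 1(148.6) = 203
  D: 0 + 3(148.6) = 445.9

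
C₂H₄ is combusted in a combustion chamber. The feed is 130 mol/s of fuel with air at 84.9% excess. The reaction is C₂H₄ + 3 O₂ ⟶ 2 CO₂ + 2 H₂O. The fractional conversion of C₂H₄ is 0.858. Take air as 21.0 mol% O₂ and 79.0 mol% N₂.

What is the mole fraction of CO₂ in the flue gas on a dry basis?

Stoichiometric O₂ = 3 × 130 = 390 mol/s; O₂ fed = 390 × 1.849 = 721.1 mol/s.
N₂ fed = 721.1 × 79/21 = 2713 mol/s.
Fuel reacted = 0.858 × 130 → ξ = 111.5 mol/s.
Outlet (n = n₀ + ν ξ):
  C₂H₄: 130 − 1(111.5) = 18.46
  O₂: 721.1 − 3(111.5) = 386.5
  N₂: 2713 (inert)
  CO₂: 0 + 2(111.5) = 223.1
  H₂O: 0 + 2(111.5) = 223.1
Dry total = 3341 mol/s; y_CO₂ (dry) = 223.1 / 3341 = 0.06677.

0.0668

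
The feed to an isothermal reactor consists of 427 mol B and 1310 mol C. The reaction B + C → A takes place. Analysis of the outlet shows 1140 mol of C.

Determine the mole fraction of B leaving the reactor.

For C: n = n₀ − 1ξ → 1140 = 1310 − 1ξ, giving ξ = 170 mol.
Outlet amounts (n = n₀ + ν ξ):
  B: 427 − 1(170) = 257
  C: 1310 − 1(170) = 1140
  A: 0 + 1(170) = 170
Total out = 1567 mol; y_B = 257 / 1567 = 0.164.

0.164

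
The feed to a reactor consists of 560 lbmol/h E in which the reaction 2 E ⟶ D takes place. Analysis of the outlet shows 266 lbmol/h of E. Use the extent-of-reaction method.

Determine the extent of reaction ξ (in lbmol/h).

ξ = 147 lbmol/h

For E: n = n₀ − 2ξ → 266 = 560 − 2ξ, giving ξ = 147 lbmol/h.
Outlet amounts (n = n₀ + ν ξ):
  E: 560 − 2(147) = 266
  D: 0 + 1(147) = 147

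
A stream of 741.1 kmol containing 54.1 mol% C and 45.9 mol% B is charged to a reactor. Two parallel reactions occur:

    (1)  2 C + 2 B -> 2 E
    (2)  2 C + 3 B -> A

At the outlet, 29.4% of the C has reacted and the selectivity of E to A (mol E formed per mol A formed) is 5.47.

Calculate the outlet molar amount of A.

15.8 kmol

Conversion of C: C consumed = 0.294 × 400.9 = 117.9 kmol = 2ξ₁ + 2ξ₂.
Selectivity: 2ξ₁ / (1ξ₂) = 5.47 → ξ₁ = 2.735 ξ₂.
Substitute: (2·2.735 + 2) ξ₂ = 117.9 → ξ₂ = 15.78 kmol, ξ₁ = 43.16 kmol.
Outlet amounts (n = n₀ + Σ ν·ξ):
  C: 400.9 − 2(43.16) − 2(15.78) = 283.1
  B: 340.2 − 2(43.16) − 3(15.78) = 206.5
  E: 0 + 2(43.16) = 86.32
  A: 0 + 1(15.78) = 15.78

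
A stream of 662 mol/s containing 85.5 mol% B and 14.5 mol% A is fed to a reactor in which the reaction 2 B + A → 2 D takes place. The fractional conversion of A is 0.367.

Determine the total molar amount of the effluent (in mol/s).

627 mol/s

A reacted = 0.367 × 95.99 = 35.23 mol/s; ν_A = −1, so ξ = 35.23/1 = 35.23 mol/s.
Outlet amounts (n = n₀ + ν ξ):
  B: 566 − 2(35.23) = 495.6
  A: 95.99 − 1(35.23) = 60.76
  D: 0 + 2(35.23) = 70.46
Total out = 495.6 + 60.76 + 70.46 = 626.8 mol/s.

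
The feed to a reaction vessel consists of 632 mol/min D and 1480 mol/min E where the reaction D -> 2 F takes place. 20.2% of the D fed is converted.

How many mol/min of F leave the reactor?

D reacted = 0.202 × 632 = 127.7 mol/min; ν_D = −1, so ξ = 127.7/1 = 127.7 mol/min.
Outlet amounts (n = n₀ + ν ξ):
  D: 632 − 1(127.7) = 504.3
  F: 0 + 2(127.7) = 255.3
  E: 1480 (inert)

255 mol/min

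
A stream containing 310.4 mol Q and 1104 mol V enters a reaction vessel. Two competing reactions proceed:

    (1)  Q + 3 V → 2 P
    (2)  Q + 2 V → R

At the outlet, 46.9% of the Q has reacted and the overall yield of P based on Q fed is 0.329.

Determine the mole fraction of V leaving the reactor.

Yield of P: 2ξ₁ / 310.4 = 0.329 → ξ₁ = 51.06 mol.
Conversion of Q: 1ξ₁ + 1ξ₂ = 0.469 × 310.4 = 145.6 → ξ₂ = 94.52 mol.
Outlet amounts (n = n₀ + Σ ν·ξ):
  Q: 310.4 − 1(51.06) − 1(94.52) = 164.8
  V: 1104 − 3(51.06) − 2(94.52) = 761.8
  P: 0 + 2(51.06) = 102.1
  R: 0 + 1(94.52) = 94.52
Total out = 1123 mol; y_V = 761.8 / 1123 = 0.6782.

0.678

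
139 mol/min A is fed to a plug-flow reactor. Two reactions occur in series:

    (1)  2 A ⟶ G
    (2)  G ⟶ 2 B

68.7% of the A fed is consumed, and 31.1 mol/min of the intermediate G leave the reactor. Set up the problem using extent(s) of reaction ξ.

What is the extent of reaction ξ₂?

Conversion of A: A consumed = 2ξ₁ = 0.687 × 139 → ξ₁ = 47.75 mol/min.
G balance: n_G = 0 + 1ξ₁ − 1ξ₂ = 31.1 → ξ₂ = (1·47.75 − 31.1)/1 = 16.65 mol/min.
Outlet amounts (n = n₀ + Σ ν·ξ):
  A: 139 − 2(47.75) = 43.51
  G: 0 + 1(47.75) − 1(16.65) = 31.1
  B: 0 + 2(16.65) = 33.29

ξ₂ = 16.6 mol/min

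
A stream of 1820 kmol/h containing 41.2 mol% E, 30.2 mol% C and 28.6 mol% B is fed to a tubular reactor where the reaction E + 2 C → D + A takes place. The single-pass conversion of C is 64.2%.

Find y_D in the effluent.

0.107

C reacted = 0.642 × 549.6 = 352.9 kmol/h; ν_C = −2, so ξ = 352.9/2 = 176.4 kmol/h.
Outlet amounts (n = n₀ + ν ξ):
  E: 749.8 − 1(176.4) = 573.4
  C: 549.6 − 2(176.4) = 196.8
  D: 0 + 1(176.4) = 176.4
  A: 0 + 1(176.4) = 176.4
  B: 520.5 (inert)
Total out = 1644 kmol/h; y_D = 176.4 / 1644 = 0.1073.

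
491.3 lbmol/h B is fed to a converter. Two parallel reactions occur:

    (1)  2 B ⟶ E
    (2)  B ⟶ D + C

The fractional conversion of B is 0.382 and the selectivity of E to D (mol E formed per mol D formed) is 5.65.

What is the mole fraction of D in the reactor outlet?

0.0363

Conversion of B: B consumed = 0.382 × 491.3 = 187.7 lbmol/h = 2ξ₁ + 1ξ₂.
Selectivity: 1ξ₁ / (1ξ₂) = 5.65 → ξ₁ = 5.65 ξ₂.
Substitute: (2·5.65 + 1) ξ₂ = 187.7 → ξ₂ = 15.26 lbmol/h, ξ₁ = 86.21 lbmol/h.
Outlet amounts (n = n₀ + Σ ν·ξ):
  B: 491.3 − 2(86.21) − 1(15.26) = 303.6
  E: 0 + 1(86.21) = 86.21
  D: 0 + 1(15.26) = 15.26
  C: 0 + 1(15.26) = 15.26
Total out = 420.3 lbmol/h; y_D = 15.26 / 420.3 = 0.0363.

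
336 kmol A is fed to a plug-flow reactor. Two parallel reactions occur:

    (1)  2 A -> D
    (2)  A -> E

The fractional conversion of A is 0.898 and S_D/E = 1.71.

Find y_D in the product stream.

0.532

Conversion of A: A consumed = 0.898 × 336 = 301.7 kmol = 2ξ₁ + 1ξ₂.
Selectivity: 1ξ₁ / (1ξ₂) = 1.71 → ξ₁ = 1.71 ξ₂.
Substitute: (2·1.71 + 1) ξ₂ = 301.7 → ξ₂ = 68.26 kmol, ξ₁ = 116.7 kmol.
Outlet amounts (n = n₀ + Σ ν·ξ):
  A: 336 − 2(116.7) − 1(68.26) = 34.27
  D: 0 + 1(116.7) = 116.7
  E: 0 + 1(68.26) = 68.26
Total out = 219.3 kmol; y_D = 116.7 / 219.3 = 0.5324.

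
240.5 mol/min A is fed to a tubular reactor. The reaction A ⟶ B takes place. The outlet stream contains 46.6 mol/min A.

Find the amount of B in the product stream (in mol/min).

For A: n = n₀ − 1ξ → 46.6 = 240.5 − 1ξ, giving ξ = 193.9 mol/min.
Outlet amounts (n = n₀ + ν ξ):
  A: 240.5 − 1(193.9) = 46.6
  B: 0 + 1(193.9) = 193.9

194 mol/min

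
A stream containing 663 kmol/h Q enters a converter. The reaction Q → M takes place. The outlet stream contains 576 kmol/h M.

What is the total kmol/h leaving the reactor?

For M: n = n₀ + 1ξ → 576 = 0 + 1ξ, giving ξ = 576 kmol/h.
Outlet amounts (n = n₀ + ν ξ):
  Q: 663 − 1(576) = 87
  M: 0 + 1(576) = 576
Total out = 87 + 576 = 663 kmol/h.

663 kmol/h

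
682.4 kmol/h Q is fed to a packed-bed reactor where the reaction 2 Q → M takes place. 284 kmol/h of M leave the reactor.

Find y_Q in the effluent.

For M: n = n₀ + 1ξ → 284 = 0 + 1ξ, giving ξ = 284 kmol/h.
Outlet amounts (n = n₀ + ν ξ):
  Q: 682.4 − 2(284) = 114.4
  M: 0 + 1(284) = 284
Total out = 398.4 kmol/h; y_Q = 114.4 / 398.4 = 0.2871.

0.287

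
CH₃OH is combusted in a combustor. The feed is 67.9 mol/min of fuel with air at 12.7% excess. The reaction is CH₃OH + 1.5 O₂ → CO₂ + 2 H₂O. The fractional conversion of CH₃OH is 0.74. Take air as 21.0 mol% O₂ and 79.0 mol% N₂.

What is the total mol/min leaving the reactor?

640 mol/min

Stoichiometric O₂ = 1.5 × 67.9 = 101.9 mol/min; O₂ fed = 101.9 × 1.127 = 114.8 mol/min.
N₂ fed = 114.8 × 79/21 = 431.8 mol/min.
Fuel reacted = 0.74 × 67.9 → ξ = 50.25 mol/min.
Outlet (n = n₀ + ν ξ):
  CH₃OH: 67.9 − 1(50.25) = 17.65
  O₂: 114.8 − 1.5(50.25) = 39.42
  N₂: 431.8 (inert)
  CO₂: 0 + 1(50.25) = 50.25
  H₂O: 0 + 2(50.25) = 100.5
Total out = 17.65 + 39.42 + 431.8 + 50.25 + 100.5 = 639.6 mol/min.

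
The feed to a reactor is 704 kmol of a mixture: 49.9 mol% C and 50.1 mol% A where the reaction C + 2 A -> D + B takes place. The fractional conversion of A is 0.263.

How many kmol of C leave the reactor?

A reacted = 0.263 × 352.7 = 92.76 kmol; ν_A = −2, so ξ = 92.76/2 = 46.38 kmol.
Outlet amounts (n = n₀ + ν ξ):
  C: 351.3 − 1(46.38) = 304.9
  A: 352.7 − 2(46.38) = 259.9
  D: 0 + 1(46.38) = 46.38
  B: 0 + 1(46.38) = 46.38

305 kmol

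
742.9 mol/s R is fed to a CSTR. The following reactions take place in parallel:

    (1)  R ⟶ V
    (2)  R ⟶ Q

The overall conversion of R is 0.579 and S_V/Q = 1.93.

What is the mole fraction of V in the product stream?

0.381

Conversion of R: R consumed = 0.579 × 742.9 = 430.1 mol/s = 1ξ₁ + 1ξ₂.
Selectivity: 1ξ₁ / (1ξ₂) = 1.93 → ξ₁ = 1.93 ξ₂.
Substitute: (1·1.93 + 1) ξ₂ = 430.1 → ξ₂ = 146.8 mol/s, ξ₁ = 283.3 mol/s.
Outlet amounts (n = n₀ + Σ ν·ξ):
  R: 742.9 − 1(283.3) − 1(146.8) = 312.8
  V: 0 + 1(283.3) = 283.3
  Q: 0 + 1(146.8) = 146.8
Total out = 742.9 mol/s; y_V = 283.3 / 742.9 = 0.3814.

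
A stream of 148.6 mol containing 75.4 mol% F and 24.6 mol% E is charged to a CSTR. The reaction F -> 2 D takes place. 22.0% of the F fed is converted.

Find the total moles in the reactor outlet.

173 mol

F reacted = 0.22 × 112 = 24.65 mol; ν_F = −1, so ξ = 24.65/1 = 24.65 mol.
Outlet amounts (n = n₀ + ν ξ):
  F: 112 − 1(24.65) = 87.39
  D: 0 + 2(24.65) = 49.3
  E: 36.56 (inert)
Total out = 87.39 + 49.3 + 36.56 = 173.2 mol.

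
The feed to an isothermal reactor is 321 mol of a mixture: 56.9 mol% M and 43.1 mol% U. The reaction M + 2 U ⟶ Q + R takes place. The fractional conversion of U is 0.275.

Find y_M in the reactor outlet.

U reacted = 0.275 × 138.4 = 38.05 mol; ν_U = −2, so ξ = 38.05/2 = 19.02 mol.
Outlet amounts (n = n₀ + ν ξ):
  M: 182.6 − 1(19.02) = 163.6
  U: 138.4 − 2(19.02) = 100.3
  Q: 0 + 1(19.02) = 19.02
  R: 0 + 1(19.02) = 19.02
Total out = 302 mol; y_M = 163.6 / 302 = 0.5418.

0.542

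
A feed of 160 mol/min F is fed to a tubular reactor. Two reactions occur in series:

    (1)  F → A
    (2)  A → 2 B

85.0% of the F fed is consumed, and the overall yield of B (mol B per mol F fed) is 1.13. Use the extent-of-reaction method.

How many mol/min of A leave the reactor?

45.6 mol/min

Conversion of F: F consumed = 1ξ₁ = 0.85 × 160 → ξ₁ = 136 mol/min.
Yield of B: 2ξ₂ / 160 = 1.13 → ξ₂ = 90.4 mol/min.
Outlet amounts (n = n₀ + Σ ν·ξ):
  F: 160 − 1(136) = 24
  A: 0 + 1(136) − 1(90.4) = 45.6
  B: 0 + 2(90.4) = 180.8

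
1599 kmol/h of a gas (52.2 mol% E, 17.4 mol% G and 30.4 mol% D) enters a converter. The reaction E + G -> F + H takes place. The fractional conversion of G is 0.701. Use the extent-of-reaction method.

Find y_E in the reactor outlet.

0.4

G reacted = 0.701 × 278.2 = 195 kmol/h; ν_G = −1, so ξ = 195/1 = 195 kmol/h.
Outlet amounts (n = n₀ + ν ξ):
  E: 834.7 − 1(195) = 639.6
  G: 278.2 − 1(195) = 83.19
  F: 0 + 1(195) = 195
  H: 0 + 1(195) = 195
  D: 486.1 (inert)
Total out = 1599 kmol/h; y_E = 639.6 / 1599 = 0.4.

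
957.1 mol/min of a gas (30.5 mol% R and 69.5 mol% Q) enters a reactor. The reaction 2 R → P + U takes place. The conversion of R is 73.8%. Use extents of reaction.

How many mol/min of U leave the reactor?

R reacted = 0.738 × 291.9 = 215.4 mol/min; ν_R = −2, so ξ = 215.4/2 = 107.7 mol/min.
Outlet amounts (n = n₀ + ν ξ):
  R: 291.9 − 2(107.7) = 76.48
  P: 0 + 1(107.7) = 107.7
  U: 0 + 1(107.7) = 107.7
  Q: 665.2 (inert)

108 mol/min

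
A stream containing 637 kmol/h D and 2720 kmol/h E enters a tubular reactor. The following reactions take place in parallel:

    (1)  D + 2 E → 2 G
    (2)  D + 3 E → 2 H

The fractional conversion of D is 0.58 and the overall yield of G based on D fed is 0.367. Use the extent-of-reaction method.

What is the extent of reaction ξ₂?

ξ₂ = 253 kmol/h

Yield of G: 2ξ₁ / 637 = 0.367 → ξ₁ = 116.9 kmol/h.
Conversion of D: 1ξ₁ + 1ξ₂ = 0.58 × 637 = 369.5 → ξ₂ = 252.6 kmol/h.
Outlet amounts (n = n₀ + Σ ν·ξ):
  D: 637 − 1(116.9) − 1(252.6) = 267.5
  E: 2720 − 2(116.9) − 3(252.6) = 1729
  G: 0 + 2(116.9) = 233.8
  H: 0 + 2(252.6) = 505.1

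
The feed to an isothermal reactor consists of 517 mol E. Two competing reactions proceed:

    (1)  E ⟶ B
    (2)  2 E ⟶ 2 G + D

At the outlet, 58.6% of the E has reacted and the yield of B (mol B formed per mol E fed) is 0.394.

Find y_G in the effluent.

0.175

Yield of B: 1ξ₁ / 517 = 0.394 → ξ₁ = 203.7 mol.
Conversion of E: 1ξ₁ + 2ξ₂ = 0.586 × 517 = 303 → ξ₂ = 49.63 mol.
Outlet amounts (n = n₀ + Σ ν·ξ):
  E: 517 − 1(203.7) − 2(49.63) = 214
  B: 0 + 1(203.7) = 203.7
  G: 0 + 2(49.63) = 99.26
  D: 0 + 1(49.63) = 49.63
Total out = 566.6 mol; y_G = 99.26 / 566.6 = 0.1752.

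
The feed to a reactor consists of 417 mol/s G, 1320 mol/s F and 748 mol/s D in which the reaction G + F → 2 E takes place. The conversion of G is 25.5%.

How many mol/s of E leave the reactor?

213 mol/s

G reacted = 0.255 × 417 = 106.3 mol/s; ν_G = −1, so ξ = 106.3/1 = 106.3 mol/s.
Outlet amounts (n = n₀ + ν ξ):
  G: 417 − 1(106.3) = 310.7
  F: 1320 − 1(106.3) = 1214
  E: 0 + 2(106.3) = 212.7
  D: 748 (inert)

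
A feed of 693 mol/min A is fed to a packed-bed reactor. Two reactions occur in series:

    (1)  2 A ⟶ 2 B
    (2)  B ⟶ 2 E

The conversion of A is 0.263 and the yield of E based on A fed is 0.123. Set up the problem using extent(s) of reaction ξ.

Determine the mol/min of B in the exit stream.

Conversion of A: A consumed = 2ξ₁ = 0.263 × 693 → ξ₁ = 91.13 mol/min.
Yield of E: 2ξ₂ / 693 = 0.123 → ξ₂ = 42.62 mol/min.
Outlet amounts (n = n₀ + Σ ν·ξ):
  A: 693 − 2(91.13) = 510.7
  B: 0 + 2(91.13) − 1(42.62) = 139.6
  E: 0 + 2(42.62) = 85.24

140 mol/min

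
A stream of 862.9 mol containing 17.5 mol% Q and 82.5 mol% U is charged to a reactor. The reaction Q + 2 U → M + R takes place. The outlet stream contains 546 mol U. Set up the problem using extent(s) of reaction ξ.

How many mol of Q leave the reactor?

For U: n = n₀ − 2ξ → 546 = 711.9 − 2ξ, giving ξ = 82.95 mol.
Outlet amounts (n = n₀ + ν ξ):
  Q: 151 − 1(82.95) = 68.06
  U: 711.9 − 2(82.95) = 546
  M: 0 + 1(82.95) = 82.95
  R: 0 + 1(82.95) = 82.95

68.1 mol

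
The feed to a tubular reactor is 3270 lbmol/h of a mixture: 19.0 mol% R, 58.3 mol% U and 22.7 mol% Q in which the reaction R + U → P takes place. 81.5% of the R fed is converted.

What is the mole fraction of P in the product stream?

R reacted = 0.815 × 621.3 = 506.4 lbmol/h; ν_R = −1, so ξ = 506.4/1 = 506.4 lbmol/h.
Outlet amounts (n = n₀ + ν ξ):
  R: 621.3 − 1(506.4) = 114.9
  U: 1906 − 1(506.4) = 1400
  P: 0 + 1(506.4) = 506.4
  Q: 742.3 (inert)
Total out = 2764 lbmol/h; y_P = 506.4 / 2764 = 0.1832.

0.183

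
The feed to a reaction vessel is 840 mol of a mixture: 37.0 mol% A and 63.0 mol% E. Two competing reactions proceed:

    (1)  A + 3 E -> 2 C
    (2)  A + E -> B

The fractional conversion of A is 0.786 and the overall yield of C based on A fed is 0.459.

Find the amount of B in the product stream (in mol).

173 mol

Yield of C: 2ξ₁ / 310.8 = 0.459 → ξ₁ = 71.33 mol.
Conversion of A: 1ξ₁ + 1ξ₂ = 0.786 × 310.8 = 244.3 → ξ₂ = 173 mol.
Outlet amounts (n = n₀ + Σ ν·ξ):
  A: 310.8 − 1(71.33) − 1(173) = 66.51
  E: 529.2 − 3(71.33) − 1(173) = 142.3
  C: 0 + 2(71.33) = 142.7
  B: 0 + 1(173) = 173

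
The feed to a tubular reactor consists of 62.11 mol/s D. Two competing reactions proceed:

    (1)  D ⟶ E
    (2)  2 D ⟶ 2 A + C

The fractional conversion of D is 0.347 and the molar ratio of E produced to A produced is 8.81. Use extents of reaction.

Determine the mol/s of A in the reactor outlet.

Conversion of D: D consumed = 0.347 × 62.11 = 21.55 mol/s = 1ξ₁ + 2ξ₂.
Selectivity: 1ξ₁ / (2ξ₂) = 8.81 → ξ₁ = 17.62 ξ₂.
Substitute: (1·17.62 + 2) ξ₂ = 21.55 → ξ₂ = 1.098 mol/s, ξ₁ = 19.36 mol/s.
Outlet amounts (n = n₀ + Σ ν·ξ):
  D: 62.11 − 1(19.36) − 2(1.098) = 40.56
  E: 0 + 1(19.36) = 19.36
  A: 0 + 2(1.098) = 2.197
  C: 0 + 1(1.098) = 1.098

2.2 mol/s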